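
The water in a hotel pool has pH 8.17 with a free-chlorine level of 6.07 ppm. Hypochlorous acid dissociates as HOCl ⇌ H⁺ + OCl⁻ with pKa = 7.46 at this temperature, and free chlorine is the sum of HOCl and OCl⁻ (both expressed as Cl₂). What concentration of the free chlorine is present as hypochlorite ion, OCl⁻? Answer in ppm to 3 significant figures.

5.08 ppm

[OCl⁻]/[HOCl] = 10^(pH − pKa) = 10^(8.17 − 7.46) = 10^0.71 = 5.129.
Fraction as HOCl = 1 / (1 + 5.129) = 0.1632.
OCl⁻ = (1 − 0.1632) × 6.07 ppm = 5.08 ppm.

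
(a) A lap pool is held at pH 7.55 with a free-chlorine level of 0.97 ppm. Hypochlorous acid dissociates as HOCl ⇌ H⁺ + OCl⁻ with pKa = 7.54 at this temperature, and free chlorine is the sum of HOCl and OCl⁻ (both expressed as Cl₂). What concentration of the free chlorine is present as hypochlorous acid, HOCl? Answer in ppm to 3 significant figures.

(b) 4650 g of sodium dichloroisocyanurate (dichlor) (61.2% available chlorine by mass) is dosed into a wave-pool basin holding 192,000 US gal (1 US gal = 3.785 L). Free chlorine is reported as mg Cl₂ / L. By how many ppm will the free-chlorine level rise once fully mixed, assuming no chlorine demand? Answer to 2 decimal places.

(a) [OCl⁻]/[HOCl] = 10^(pH − pKa) = 10^(7.55 − 7.54) = 10^0.01 = 1.023.
(a) Fraction as HOCl = 1 / (1 + 1.023) = 0.4942.
(a) HOCl = 0.4942 × 0.97 ppm = 0.4794 ppm.

(b) Volume: 192,000 US gal × 3.785 L/gal = 726,720 L.
(b) Available chlorine delivered: 4650 g × 0.612 = 2846 g as Cl₂.
(b) Concentration rise: 2846 g / 726,720 L = 3.916 mg/L = 3.92 ppm.

(a) 0.479 ppm; (b) 3.92 ppm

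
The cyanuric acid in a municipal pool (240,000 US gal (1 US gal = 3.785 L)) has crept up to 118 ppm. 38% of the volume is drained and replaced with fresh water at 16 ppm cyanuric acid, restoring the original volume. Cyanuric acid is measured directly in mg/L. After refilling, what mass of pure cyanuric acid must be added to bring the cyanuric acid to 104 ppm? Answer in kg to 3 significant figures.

Volume: 240,000 US gal × 3.785 L/gal = 908,400 L.
After draining 38% and refilling: 118 × 0.62 + 16 × 0.38 = 79.24 ppm.
Deficit to target: 104 − 79.24 = 24.76 mg/L.
Mass: 24.76 mg/L × 908,400 L = 22,490 g cyanuric acid.

22.5 kg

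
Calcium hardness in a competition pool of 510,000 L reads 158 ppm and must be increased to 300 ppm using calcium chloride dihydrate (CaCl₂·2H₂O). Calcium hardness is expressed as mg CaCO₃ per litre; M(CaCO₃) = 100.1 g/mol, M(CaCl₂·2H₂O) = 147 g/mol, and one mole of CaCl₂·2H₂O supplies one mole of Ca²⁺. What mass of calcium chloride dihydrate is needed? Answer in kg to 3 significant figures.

Hardness to add: (300 − 158) = 142 mg/L as CaCO₃ × 510,000 L = 72,420 g as CaCO₃.
Moles of Ca²⁺ (1 mol Ca²⁺ ≡ 1 mol CaCO₃): 72,420 / 100.1 g/mol = 723.5 mol.
Mass of CaCl₂·2H₂O: 723.5 × 147 = 106,400 g.

106 kg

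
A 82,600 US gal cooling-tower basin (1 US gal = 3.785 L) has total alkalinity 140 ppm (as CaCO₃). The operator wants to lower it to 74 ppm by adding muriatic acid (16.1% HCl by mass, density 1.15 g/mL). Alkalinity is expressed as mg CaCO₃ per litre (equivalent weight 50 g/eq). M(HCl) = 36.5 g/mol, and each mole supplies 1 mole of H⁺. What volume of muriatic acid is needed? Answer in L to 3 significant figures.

81.4 L

Volume: 82,600 US gal × 3.785 L/gal = 312,641 L.
Alkalinity to neutralize: (140 − 74) = 66 mg/L as CaCO₃ × 312,641 L = 20,630 g as CaCO₃.
Equivalents of H⁺ required: 20,630 ÷ 50 g/eq = 412.7 eq = 412.7 mol HCl.
Mass of HCl: 412.7 × 36.5 = 15,060 g.
Mass of 16.1% solution: 15,060 / 0.161 = 93,560 g.
Volume: 93,560 g ÷ 1.15 g/mL = 81,360 mL.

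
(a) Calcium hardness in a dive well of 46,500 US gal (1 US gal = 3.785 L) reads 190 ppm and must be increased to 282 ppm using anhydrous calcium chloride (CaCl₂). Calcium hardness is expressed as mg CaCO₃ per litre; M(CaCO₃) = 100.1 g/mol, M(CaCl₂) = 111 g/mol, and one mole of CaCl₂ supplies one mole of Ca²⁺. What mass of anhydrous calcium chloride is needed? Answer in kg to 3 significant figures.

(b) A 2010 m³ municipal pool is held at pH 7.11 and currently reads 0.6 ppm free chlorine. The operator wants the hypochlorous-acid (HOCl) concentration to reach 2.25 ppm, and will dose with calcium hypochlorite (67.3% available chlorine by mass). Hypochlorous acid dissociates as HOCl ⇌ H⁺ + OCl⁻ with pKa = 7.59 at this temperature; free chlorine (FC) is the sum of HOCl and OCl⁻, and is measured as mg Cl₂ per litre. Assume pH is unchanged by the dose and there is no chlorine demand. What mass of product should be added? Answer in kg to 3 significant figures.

(a) Volume: 46,500 US gal × 3.785 L/gal = 176,002 L.
(a) Hardness to add: (282 − 190) = 92 mg/L as CaCO₃ × 176,002 L = 16,190 g as CaCO₃.
(a) Moles of Ca²⁺ (1 mol Ca²⁺ ≡ 1 mol CaCO₃): 16,190 / 100.1 g/mol = 161.8 mol.
(a) Mass of CaCl₂: 161.8 × 111 = 17,960 g.

(b) Volume: 2010 m³ = 2,010,000 L.
(b) [OCl⁻]/[HOCl] = 10^(pH − pKa) = 10^(7.11 − 7.59) = 0.3311; fraction as HOCl = 1/(1 + 0.3311) = 0.7512.
(b) Free chlorine required for 2.25 ppm HOCl: 2.25 / 0.7512 = 2.995 ppm.
(b) FC to add: 2.995 − 0.6 = 2.395 mg/L as Cl₂.
(b) Cl₂ equivalent: 2.395 mg/L × 2,010,000 L = 4814 g.
(b) Product at 67.3% available Cl: 4814 / 0.673 = 7153 g.

(a) 18.0 kg; (b) 7.15 kg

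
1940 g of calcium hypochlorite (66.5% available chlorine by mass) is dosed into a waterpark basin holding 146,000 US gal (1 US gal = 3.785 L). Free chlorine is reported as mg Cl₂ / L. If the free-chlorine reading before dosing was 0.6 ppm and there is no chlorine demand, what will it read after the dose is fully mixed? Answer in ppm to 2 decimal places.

Volume: 146,000 US gal × 3.785 L/gal = 552,610 L.
Available chlorine delivered: 1940 g × 0.665 = 1290 g as Cl₂.
Concentration rise: 1290 g / 552,610 L = 2.335 mg/L = 2.33 ppm.
Final FC: 0.6 + 2.33 = 2.93 ppm.

2.93 ppm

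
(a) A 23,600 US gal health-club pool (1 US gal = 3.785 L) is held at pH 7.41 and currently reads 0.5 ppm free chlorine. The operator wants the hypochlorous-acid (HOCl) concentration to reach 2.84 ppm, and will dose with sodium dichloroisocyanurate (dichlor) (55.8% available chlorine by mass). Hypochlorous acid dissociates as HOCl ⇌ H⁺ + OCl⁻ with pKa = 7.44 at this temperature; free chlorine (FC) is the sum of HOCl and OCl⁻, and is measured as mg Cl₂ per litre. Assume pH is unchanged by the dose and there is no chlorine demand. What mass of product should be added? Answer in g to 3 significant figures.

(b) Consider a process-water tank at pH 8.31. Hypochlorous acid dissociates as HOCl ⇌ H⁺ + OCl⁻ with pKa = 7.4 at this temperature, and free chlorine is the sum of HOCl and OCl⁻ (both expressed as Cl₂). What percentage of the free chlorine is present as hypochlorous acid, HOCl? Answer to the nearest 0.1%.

(a) Volume: 23,600 US gal × 3.785 L/gal = 89,326 L.
(a) [OCl⁻]/[HOCl] = 10^(pH − pKa) = 10^(7.41 − 7.44) = 0.9333; fraction as HOCl = 1/(1 + 0.9333) = 0.5173.
(a) Free chlorine required for 2.84 ppm HOCl: 2.84 / 0.5173 = 5.49 ppm.
(a) FC to add: 5.49 − 0.5 = 4.99 mg/L as Cl₂.
(a) Cl₂ equivalent: 4.99 mg/L × 89,326 L = 445.8 g.
(a) Product at 55.8% available Cl: 445.8 / 0.558 = 798.9 g.

(b) [OCl⁻]/[HOCl] = 10^(pH − pKa) = 10^(8.31 − 7.4) = 10^0.91 = 8.128.
(b) Fraction as HOCl = 1 / (1 + 8.128) = 0.1095.

(a) 799 g; (b) 11.0%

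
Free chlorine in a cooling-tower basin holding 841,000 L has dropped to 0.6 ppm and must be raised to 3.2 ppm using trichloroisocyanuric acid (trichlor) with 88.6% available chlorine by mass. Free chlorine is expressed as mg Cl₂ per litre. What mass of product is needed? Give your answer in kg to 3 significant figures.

2.47 kg

Chlorine deficit: 3.2 − 0.6 = 2.6 ppm = 2.6 mg/L as Cl₂.
Cl₂ equivalent needed: 2.6 mg/L × 841,000 L = 2,187,000 mg = 2187 g.
Product at 88.6% available chlorine: 2187 / 0.886 = 2468 g.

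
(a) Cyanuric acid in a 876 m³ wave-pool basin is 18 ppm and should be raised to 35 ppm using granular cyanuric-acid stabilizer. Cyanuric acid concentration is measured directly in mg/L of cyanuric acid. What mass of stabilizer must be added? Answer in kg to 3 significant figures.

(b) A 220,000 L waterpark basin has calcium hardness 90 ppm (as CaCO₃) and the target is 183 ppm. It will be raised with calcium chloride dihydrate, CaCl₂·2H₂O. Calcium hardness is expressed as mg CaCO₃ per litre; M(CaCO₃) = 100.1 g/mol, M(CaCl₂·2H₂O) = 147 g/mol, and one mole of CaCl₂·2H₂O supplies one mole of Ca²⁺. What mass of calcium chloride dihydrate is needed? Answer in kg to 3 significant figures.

(a) 14.9 kg; (b) 30.0 kg

(a) Volume: 876 m³ = 876,000 L.
(a) CYA to add: (35 − 18) = 17 mg/L × 876,000 L = 14,890 g cyanuric acid.

(b) Hardness to add: (183 − 90) = 93 mg/L as CaCO₃ × 220,000 L = 20,460 g as CaCO₃.
(b) Moles of Ca²⁺ (1 mol Ca²⁺ ≡ 1 mol CaCO₃): 20,460 / 100.1 g/mol = 204.4 mol.
(b) Mass of CaCl₂·2H₂O: 204.4 × 147 = 30,050 g.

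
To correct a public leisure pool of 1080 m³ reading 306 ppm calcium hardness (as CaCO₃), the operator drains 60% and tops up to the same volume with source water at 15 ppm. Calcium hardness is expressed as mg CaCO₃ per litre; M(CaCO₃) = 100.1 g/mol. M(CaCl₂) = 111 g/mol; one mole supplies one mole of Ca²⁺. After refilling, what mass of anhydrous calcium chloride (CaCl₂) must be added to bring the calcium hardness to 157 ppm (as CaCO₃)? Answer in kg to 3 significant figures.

30.7 kg

Volume: 1080 m³ = 1,080,000 L.
After draining 60% and refilling: 306 × 0.40 + 15 × 0.60 = 131.4 ppm.
Deficit to target: 157 − 131.4 = 25.6 mg/L.
As CaCO₃: 25.6 mg/L × 1,080,000 L = 27,650 g; ÷ 100.1 = 276.2 mol Ca²⁺.
Mass: 276.2 × 111 = 30,660 g.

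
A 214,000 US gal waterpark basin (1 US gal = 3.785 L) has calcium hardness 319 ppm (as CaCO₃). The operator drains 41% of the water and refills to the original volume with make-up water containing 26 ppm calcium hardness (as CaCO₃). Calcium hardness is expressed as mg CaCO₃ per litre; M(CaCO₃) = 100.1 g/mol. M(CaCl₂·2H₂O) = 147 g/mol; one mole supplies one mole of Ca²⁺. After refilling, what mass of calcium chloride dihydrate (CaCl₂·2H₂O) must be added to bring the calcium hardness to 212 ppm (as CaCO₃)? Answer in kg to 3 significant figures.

15.6 kg

Volume: 214,000 US gal × 3.785 L/gal = 809,990 L.
After draining 41% and refilling: 319 × 0.59 + 26 × 0.41 = 198.87 ppm.
Deficit to target: 212 − 198.87 = 13.13 mg/L.
As CaCO₃: 13.13 mg/L × 809,990 L = 10,640 g; ÷ 100.1 = 106.2 mol Ca²⁺.
Mass: 106.2 × 147 = 15,620 g.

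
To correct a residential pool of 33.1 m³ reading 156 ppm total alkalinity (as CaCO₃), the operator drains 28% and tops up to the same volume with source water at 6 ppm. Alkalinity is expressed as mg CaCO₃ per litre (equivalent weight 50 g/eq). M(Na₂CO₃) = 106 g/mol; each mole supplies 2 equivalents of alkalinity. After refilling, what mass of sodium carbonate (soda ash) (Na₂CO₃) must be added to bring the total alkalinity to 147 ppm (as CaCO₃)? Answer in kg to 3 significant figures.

Volume: 33.1 m³ = 33,100 L.
After draining 28% and refilling: 156 × 0.72 + 6 × 0.28 = 114 ppm.
Deficit to target: 147 − 114 = 33 mg/L.
As CaCO₃: 33 mg/L × 33,100 L = 1092 g; ÷ 50 g/eq ÷ 2 = 10.92 mol Na₂CO₃.
Mass: 10.92 × 106 = 1158 g.

1.16 kg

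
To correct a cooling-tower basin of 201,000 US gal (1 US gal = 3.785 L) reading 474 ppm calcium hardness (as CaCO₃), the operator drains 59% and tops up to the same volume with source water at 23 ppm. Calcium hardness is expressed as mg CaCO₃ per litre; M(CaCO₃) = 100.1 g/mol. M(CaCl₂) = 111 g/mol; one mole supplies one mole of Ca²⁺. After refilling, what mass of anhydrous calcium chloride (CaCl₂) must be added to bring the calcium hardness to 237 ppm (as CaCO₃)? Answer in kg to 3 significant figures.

24.5 kg

Volume: 201,000 US gal × 3.785 L/gal = 760,785 L.
After draining 59% and refilling: 474 × 0.41 + 23 × 0.59 = 207.91 ppm.
Deficit to target: 237 − 207.91 = 29.09 mg/L.
As CaCO₃: 29.09 mg/L × 760,785 L = 22,130 g; ÷ 100.1 = 221.1 mol Ca²⁺.
Mass: 221.1 × 111 = 24,540 g.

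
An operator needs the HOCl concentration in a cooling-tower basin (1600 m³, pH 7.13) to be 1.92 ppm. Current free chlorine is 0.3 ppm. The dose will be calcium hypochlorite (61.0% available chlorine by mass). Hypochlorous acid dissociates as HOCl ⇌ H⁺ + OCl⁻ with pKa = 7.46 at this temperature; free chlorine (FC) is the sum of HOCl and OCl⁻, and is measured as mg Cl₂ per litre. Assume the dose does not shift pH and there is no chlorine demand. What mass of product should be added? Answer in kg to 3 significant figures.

6.60 kg

Volume: 1600 m³ = 1,600,000 L.
[OCl⁻]/[HOCl] = 10^(pH − pKa) = 10^(7.13 − 7.46) = 0.4677; fraction as HOCl = 1/(1 + 0.4677) = 0.6813.
Free chlorine required for 1.92 ppm HOCl: 1.92 / 0.6813 = 2.818 ppm.
FC to add: 2.818 − 0.3 = 2.518 mg/L as Cl₂.
Cl₂ equivalent: 2.518 mg/L × 1,600,000 L = 4029 g.
Product at 61.0% available Cl: 4029 / 0.61 = 6605 g.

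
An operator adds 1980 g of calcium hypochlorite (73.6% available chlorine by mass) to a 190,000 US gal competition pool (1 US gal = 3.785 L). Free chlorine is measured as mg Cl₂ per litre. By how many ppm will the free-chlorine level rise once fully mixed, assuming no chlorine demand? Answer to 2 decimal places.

2.03 ppm

Volume: 190,000 US gal × 3.785 L/gal = 719,150 L.
Available chlorine delivered: 1980 g × 0.736 = 1457 g as Cl₂.
Concentration rise: 1457 g / 719,150 L = 2.026 mg/L = 2.03 ppm.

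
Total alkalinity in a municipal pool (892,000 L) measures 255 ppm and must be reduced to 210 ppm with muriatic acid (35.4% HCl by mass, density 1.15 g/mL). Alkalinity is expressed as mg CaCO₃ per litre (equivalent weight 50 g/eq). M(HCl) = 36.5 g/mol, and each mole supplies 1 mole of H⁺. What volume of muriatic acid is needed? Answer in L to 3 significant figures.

72.0 L

Alkalinity to neutralize: (255 − 210) = 45 mg/L as CaCO₃ × 892,000 L = 40,140 g as CaCO₃.
Equivalents of H⁺ required: 40,140 ÷ 50 g/eq = 802.8 eq = 802.8 mol HCl.
Mass of HCl: 802.8 × 36.5 = 29,300 g.
Mass of 35.4% solution: 29,300 / 0.354 = 82,770 g.
Volume: 82,770 g ÷ 1.15 g/mL = 71,980 mL.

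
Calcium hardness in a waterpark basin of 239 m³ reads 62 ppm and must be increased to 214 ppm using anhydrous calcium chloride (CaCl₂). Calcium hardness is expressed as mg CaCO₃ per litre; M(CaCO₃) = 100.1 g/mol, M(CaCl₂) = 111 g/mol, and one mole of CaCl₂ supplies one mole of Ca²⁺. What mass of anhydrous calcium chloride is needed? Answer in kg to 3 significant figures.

40.3 kg

Volume: 239 m³ = 239,000 L.
Hardness to add: (214 − 62) = 152 mg/L as CaCO₃ × 239,000 L = 36,330 g as CaCO₃.
Moles of Ca²⁺ (1 mol Ca²⁺ ≡ 1 mol CaCO₃): 36,330 / 100.1 g/mol = 362.9 mol.
Mass of CaCl₂: 362.9 × 111 = 40,280 g.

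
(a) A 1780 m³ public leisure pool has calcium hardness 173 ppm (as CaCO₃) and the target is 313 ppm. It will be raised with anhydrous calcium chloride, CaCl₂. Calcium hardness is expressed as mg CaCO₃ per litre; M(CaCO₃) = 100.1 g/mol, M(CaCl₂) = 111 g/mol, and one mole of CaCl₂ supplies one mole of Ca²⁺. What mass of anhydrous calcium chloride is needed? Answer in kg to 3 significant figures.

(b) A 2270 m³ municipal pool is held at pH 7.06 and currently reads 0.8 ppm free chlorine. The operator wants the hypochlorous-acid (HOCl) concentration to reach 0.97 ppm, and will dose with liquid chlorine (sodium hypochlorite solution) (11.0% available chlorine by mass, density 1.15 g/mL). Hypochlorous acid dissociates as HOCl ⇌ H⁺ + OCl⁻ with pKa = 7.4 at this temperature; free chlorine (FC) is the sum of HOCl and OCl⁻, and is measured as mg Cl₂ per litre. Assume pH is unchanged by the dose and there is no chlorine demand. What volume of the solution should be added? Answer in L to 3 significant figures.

(a) Volume: 1780 m³ = 1,780,000 L.
(a) Hardness to add: (313 − 173) = 140 mg/L as CaCO₃ × 1,780,000 L = 249,200 g as CaCO₃.
(a) Moles of Ca²⁺ (1 mol Ca²⁺ ≡ 1 mol CaCO₃): 249,200 / 100.1 g/mol = 2490 mol.
(a) Mass of CaCl₂: 2490 × 111 = 276,300 g.

(b) Volume: 2270 m³ = 2,270,000 L.
(b) [OCl⁻]/[HOCl] = 10^(pH − pKa) = 10^(7.06 − 7.4) = 0.4571; fraction as HOCl = 1/(1 + 0.4571) = 0.6863.
(b) Free chlorine required for 0.97 ppm HOCl: 0.97 / 0.6863 = 1.413 ppm.
(b) FC to add: 1.413 − 0.8 = 0.6134 mg/L as Cl₂.
(b) Cl₂ equivalent: 0.6134 mg/L × 2,270,000 L = 1392 g.
(b) Product at 11.0% available Cl: 1392 / 0.11 = 12,660 g.
(b) Volume: 12,660 g ÷ 1.15 g/mL = 11,010 mL.

(a) 276 kg; (b) 11.0 L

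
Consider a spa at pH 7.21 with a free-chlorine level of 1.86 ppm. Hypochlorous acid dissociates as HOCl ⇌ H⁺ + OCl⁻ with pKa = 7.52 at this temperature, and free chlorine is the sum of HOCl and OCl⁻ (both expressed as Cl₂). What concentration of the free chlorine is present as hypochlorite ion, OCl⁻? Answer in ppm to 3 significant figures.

0.611 ppm

[OCl⁻]/[HOCl] = 10^(pH − pKa) = 10^(7.21 − 7.52) = 10^-0.31 = 0.4898.
Fraction as HOCl = 1 / (1 + 0.4898) = 0.6712.
OCl⁻ = (1 − 0.6712) × 1.86 ppm = 0.6115 ppm.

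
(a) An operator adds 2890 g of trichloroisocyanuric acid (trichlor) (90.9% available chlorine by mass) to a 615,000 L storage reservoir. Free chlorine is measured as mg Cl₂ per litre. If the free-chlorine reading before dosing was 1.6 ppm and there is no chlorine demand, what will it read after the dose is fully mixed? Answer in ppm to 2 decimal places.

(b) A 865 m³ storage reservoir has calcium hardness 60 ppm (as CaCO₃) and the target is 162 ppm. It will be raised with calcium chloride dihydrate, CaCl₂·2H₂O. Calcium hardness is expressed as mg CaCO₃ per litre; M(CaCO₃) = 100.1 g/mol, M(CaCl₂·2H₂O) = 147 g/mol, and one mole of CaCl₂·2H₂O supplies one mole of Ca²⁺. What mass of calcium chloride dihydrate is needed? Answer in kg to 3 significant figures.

(a) 5.87 ppm; (b) 130 kg

(a) Available chlorine delivered: 2890 g × 0.909 = 2627 g as Cl₂.
(a) Concentration rise: 2627 g / 615,000 L = 4.272 mg/L = 4.27 ppm.
(a) Final FC: 1.6 + 4.27 = 5.87 ppm.

(b) Volume: 865 m³ = 865,000 L.
(b) Hardness to add: (162 − 60) = 102 mg/L as CaCO₃ × 865,000 L = 88,230 g as CaCO₃.
(b) Moles of Ca²⁺ (1 mol Ca²⁺ ≡ 1 mol CaCO₃): 88,230 / 100.1 g/mol = 881.4 mol.
(b) Mass of CaCl₂·2H₂O: 881.4 × 147 = 129,600 g.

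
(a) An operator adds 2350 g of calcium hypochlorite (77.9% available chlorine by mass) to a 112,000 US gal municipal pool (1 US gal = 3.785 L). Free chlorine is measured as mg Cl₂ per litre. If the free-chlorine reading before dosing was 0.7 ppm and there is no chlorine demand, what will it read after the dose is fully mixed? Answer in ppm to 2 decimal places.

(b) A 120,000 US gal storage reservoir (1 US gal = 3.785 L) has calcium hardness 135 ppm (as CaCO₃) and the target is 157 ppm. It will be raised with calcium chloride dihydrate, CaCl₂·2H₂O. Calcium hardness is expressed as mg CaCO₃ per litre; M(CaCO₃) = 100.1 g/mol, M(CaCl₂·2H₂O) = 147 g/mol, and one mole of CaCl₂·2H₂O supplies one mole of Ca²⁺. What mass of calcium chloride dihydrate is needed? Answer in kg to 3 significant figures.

(a) 5.02 ppm; (b) 14.7 kg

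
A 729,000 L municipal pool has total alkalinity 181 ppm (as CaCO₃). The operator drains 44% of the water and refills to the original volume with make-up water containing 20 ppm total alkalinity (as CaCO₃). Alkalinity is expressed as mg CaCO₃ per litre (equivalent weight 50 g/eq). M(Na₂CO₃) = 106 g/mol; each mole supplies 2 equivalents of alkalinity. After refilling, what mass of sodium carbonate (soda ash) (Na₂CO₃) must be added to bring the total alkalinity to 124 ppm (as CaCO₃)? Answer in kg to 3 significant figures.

After draining 44% and refilling: 181 × 0.56 + 20 × 0.44 = 110.16 ppm.
Deficit to target: 124 − 110.16 = 13.84 mg/L.
As CaCO₃: 13.84 mg/L × 729,000 L = 10,090 g; ÷ 50 g/eq ÷ 2 = 100.9 mol Na₂CO₃.
Mass: 100.9 × 106 = 10,690 g.

10.7 kg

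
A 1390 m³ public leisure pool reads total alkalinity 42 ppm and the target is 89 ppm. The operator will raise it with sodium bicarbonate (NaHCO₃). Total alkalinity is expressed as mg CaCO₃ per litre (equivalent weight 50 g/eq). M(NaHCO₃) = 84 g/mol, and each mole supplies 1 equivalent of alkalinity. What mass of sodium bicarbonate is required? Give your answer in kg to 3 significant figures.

110 kg

Volume: 1390 m³ = 1,390,000 L.
Alkalinity to add: (89 − 42) = 47 mg/L as CaCO₃ × 1,390,000 L = 65,330 g as CaCO₃.
Equivalents: 65,330 g ÷ 50 g/eq = 1307 eq.
NaHCO₃ supplies 1 eq per mole → 1307 mol.
Mass: 1307 mol × 84 g/mol = 109,800 g.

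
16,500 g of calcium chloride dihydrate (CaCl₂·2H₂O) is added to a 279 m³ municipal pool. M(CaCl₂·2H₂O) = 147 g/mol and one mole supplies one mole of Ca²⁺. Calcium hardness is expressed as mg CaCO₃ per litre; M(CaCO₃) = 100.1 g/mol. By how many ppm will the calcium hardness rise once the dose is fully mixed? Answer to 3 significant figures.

40.3 ppm

Volume: 279 m³ = 279,000 L.
Moles of Ca²⁺: 16,500 g ÷ 147 g/mol = 112.2 mol.
As CaCO₃: 112.2 mol × 100.1 g/mol = 11,240 g.
Rise: 11,240 g / 279,000 L × 1000 = 40.27 mg/L.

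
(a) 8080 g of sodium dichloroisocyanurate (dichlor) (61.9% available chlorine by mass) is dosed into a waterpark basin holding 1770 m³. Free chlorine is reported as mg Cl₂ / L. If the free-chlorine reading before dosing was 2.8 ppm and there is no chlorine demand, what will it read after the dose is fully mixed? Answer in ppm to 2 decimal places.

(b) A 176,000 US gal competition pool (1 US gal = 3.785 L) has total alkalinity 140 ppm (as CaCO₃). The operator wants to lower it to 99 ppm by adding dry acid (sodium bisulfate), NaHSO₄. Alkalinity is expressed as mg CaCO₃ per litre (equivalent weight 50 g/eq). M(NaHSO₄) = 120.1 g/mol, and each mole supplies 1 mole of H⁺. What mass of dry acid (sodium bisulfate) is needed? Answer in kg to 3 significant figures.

(a) 5.63 ppm; (b) 65.6 kg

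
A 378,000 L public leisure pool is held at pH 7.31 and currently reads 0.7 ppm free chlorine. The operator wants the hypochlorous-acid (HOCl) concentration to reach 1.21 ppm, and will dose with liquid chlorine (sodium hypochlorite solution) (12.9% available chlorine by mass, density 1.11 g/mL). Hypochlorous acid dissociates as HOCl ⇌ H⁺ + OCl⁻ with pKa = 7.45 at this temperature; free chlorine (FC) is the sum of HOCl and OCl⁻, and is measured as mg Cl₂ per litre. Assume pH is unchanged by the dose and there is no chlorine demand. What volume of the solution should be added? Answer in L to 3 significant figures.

[OCl⁻]/[HOCl] = 10^(pH − pKa) = 10^(7.31 − 7.45) = 0.7244; fraction as HOCl = 1/(1 + 0.7244) = 0.5799.
Free chlorine required for 1.21 ppm HOCl: 1.21 / 0.5799 = 2.087 ppm.
FC to add: 2.087 − 0.7 = 1.387 mg/L as Cl₂.
Cl₂ equivalent: 1.387 mg/L × 378,000 L = 524.1 g.
Product at 12.9% available Cl: 524.1 / 0.129 = 4063 g.
Volume: 4063 g ÷ 1.11 g/mL = 3660 mL.

3.66 L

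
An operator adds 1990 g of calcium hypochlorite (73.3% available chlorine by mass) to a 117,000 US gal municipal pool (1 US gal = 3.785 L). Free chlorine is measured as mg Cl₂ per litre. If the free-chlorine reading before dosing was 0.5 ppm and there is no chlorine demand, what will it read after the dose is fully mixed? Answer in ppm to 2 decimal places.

3.79 ppm

Volume: 117,000 US gal × 3.785 L/gal = 442,845 L.
Available chlorine delivered: 1990 g × 0.733 = 1459 g as Cl₂.
Concentration rise: 1459 g / 442,845 L = 3.294 mg/L = 3.29 ppm.
Final FC: 0.5 + 3.29 = 3.79 ppm.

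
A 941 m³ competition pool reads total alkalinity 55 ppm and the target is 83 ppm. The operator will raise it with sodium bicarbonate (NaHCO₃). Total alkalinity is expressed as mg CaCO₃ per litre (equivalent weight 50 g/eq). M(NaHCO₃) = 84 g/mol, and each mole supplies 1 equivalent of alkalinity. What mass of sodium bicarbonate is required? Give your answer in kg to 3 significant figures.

44.3 kg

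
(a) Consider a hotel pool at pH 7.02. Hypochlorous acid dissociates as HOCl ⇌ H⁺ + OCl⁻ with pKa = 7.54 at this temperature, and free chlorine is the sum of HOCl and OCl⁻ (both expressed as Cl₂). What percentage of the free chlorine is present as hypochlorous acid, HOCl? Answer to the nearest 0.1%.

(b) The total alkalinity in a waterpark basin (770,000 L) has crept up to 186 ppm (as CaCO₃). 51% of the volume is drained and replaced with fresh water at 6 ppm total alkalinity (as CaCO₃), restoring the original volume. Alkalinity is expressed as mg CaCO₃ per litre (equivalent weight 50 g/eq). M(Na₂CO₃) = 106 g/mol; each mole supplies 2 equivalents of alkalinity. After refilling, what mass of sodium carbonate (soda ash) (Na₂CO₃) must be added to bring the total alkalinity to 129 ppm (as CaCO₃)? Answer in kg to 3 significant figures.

(a) [OCl⁻]/[HOCl] = 10^(pH − pKa) = 10^(7.02 − 7.54) = 10^-0.52 = 0.302.
(a) Fraction as HOCl = 1 / (1 + 0.302) = 0.7681.

(b) After draining 51% and refilling: 186 × 0.49 + 6 × 0.51 = 94.2 ppm.
(b) Deficit to target: 129 − 94.2 = 34.8 mg/L.
(b) As CaCO₃: 34.8 mg/L × 770,000 L = 26,800 g; ÷ 50 g/eq ÷ 2 = 268 mol Na₂CO₃.
(b) Mass: 268 × 106 = 28,400 g.

(a) 76.8%; (b) 28.4 kg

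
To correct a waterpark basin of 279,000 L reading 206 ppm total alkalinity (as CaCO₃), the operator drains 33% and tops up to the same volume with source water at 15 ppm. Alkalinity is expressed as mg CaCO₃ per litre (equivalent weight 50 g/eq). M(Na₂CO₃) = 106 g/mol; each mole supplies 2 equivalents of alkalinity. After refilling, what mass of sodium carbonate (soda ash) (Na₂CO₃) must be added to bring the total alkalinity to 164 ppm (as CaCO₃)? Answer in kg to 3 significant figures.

After draining 33% and refilling: 206 × 0.67 + 15 × 0.33 = 142.97 ppm.
Deficit to target: 164 − 142.97 = 21.03 mg/L.
As CaCO₃: 21.03 mg/L × 279,000 L = 5867 g; ÷ 50 g/eq ÷ 2 = 58.67 mol Na₂CO₃.
Mass: 58.67 × 106 = 6219 g.

6.22 kg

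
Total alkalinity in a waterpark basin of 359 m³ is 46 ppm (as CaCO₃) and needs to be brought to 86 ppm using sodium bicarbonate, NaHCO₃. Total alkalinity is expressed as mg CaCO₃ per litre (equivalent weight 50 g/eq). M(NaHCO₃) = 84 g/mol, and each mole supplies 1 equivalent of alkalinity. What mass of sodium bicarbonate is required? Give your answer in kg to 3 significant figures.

24.1 kg

Volume: 359 m³ = 359,000 L.
Alkalinity to add: (86 − 46) = 40 mg/L as CaCO₃ × 359,000 L = 14,360 g as CaCO₃.
Equivalents: 14,360 g ÷ 50 g/eq = 287.2 eq.
NaHCO₃ supplies 1 eq per mole → 287.2 mol.
Mass: 287.2 mol × 84 g/mol = 24,120 g.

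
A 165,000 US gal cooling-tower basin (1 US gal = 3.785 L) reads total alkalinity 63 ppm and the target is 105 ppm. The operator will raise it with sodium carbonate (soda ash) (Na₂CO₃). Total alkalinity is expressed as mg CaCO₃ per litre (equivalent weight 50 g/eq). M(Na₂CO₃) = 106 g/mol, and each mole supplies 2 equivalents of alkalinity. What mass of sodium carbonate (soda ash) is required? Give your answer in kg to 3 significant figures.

Volume: 165,000 US gal × 3.785 L/gal = 624,525 L.
Alkalinity to add: (105 − 63) = 42 mg/L as CaCO₃ × 624,525 L = 26,230 g as CaCO₃.
Equivalents: 26,230 g ÷ 50 g/eq = 524.6 eq.
Each mole of Na₂CO₃ supplies 2 eq, so 524.6 / 2 = 262.3 mol.
Mass: 262.3 mol × 106 g/mol = 27,800 g.

27.8 kg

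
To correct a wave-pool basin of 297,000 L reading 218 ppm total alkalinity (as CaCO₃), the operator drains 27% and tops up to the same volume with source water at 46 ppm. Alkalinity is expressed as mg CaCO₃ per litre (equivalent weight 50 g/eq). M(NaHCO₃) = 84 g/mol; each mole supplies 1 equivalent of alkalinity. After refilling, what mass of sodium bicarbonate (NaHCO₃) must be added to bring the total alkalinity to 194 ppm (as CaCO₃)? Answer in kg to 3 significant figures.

After draining 27% and refilling: 218 × 0.73 + 46 × 0.27 = 171.56 ppm.
Deficit to target: 194 − 171.56 = 22.44 mg/L.
As CaCO₃: 22.44 mg/L × 297,000 L = 6665 g; ÷ 50 g/eq ÷ 1 = 133.3 mol NaHCO₃.
Mass: 133.3 × 84 = 11,200 g.

11.2 kg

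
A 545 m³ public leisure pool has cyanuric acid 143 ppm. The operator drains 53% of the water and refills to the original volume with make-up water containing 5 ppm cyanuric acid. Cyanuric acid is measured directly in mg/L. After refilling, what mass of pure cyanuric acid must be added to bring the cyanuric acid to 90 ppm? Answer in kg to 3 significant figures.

11.0 kg

Volume: 545 m³ = 545,000 L.
After draining 53% and refilling: 143 × 0.47 + 5 × 0.53 = 69.86 ppm.
Deficit to target: 90 − 69.86 = 20.14 mg/L.
Mass: 20.14 mg/L × 545,000 L = 10,980 g cyanuric acid.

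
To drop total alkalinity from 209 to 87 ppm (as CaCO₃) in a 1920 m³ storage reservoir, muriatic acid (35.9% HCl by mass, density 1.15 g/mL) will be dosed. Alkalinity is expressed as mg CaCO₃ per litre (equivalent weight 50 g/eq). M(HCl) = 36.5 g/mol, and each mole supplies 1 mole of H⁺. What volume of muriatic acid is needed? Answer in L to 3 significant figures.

414 L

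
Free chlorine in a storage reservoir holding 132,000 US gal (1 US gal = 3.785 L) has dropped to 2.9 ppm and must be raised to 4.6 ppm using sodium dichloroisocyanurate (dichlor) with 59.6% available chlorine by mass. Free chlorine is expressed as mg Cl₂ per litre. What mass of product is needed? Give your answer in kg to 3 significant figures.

1.43 kg

Volume: 132,000 US gal × 3.785 L/gal = 499,620 L.
Chlorine deficit: 4.6 − 2.9 = 1.7 ppm = 1.7 mg/L as Cl₂.
Cl₂ equivalent needed: 1.7 mg/L × 499,620 L = 849,400 mg = 849.4 g.
Product at 59.6% available chlorine: 849.4 / 0.596 = 1425 g.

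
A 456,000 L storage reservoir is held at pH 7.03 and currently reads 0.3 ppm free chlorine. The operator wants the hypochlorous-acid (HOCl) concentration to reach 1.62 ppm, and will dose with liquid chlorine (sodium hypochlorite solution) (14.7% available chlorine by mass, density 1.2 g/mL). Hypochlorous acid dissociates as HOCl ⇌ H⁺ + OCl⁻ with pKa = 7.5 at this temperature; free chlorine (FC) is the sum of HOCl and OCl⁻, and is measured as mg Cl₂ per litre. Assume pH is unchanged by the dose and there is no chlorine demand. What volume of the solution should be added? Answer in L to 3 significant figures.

4.83 L

[OCl⁻]/[HOCl] = 10^(pH − pKa) = 10^(7.03 − 7.5) = 0.3388; fraction as HOCl = 1/(1 + 0.3388) = 0.7469.
Free chlorine required for 1.62 ppm HOCl: 1.62 / 0.7469 = 2.169 ppm.
FC to add: 2.169 − 0.3 = 1.869 mg/L as Cl₂.
Cl₂ equivalent: 1.869 mg/L × 456,000 L = 852.2 g.
Product at 14.7% available Cl: 852.2 / 0.147 = 5797 g.
Volume: 5797 g ÷ 1.2 g/mL = 4831 mL.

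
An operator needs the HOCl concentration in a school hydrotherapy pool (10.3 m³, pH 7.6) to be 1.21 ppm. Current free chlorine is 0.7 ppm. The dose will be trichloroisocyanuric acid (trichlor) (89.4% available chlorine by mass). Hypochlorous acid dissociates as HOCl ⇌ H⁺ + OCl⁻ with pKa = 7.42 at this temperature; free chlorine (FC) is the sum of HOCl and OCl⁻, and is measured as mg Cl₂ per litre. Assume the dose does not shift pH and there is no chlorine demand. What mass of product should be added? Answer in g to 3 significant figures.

Volume: 10.3 m³ = 10,300 L.
[OCl⁻]/[HOCl] = 10^(pH − pKa) = 10^(7.6 − 7.42) = 1.514; fraction as HOCl = 1/(1 + 1.514) = 0.3978.
Free chlorine required for 1.21 ppm HOCl: 1.21 / 0.3978 = 3.041 ppm.
FC to add: 3.041 − 0.7 = 2.341 mg/L as Cl₂.
Cl₂ equivalent: 2.341 mg/L × 10,300 L = 24.12 g.
Product at 89.4% available Cl: 24.12 / 0.894 = 26.98 g.

27.0 g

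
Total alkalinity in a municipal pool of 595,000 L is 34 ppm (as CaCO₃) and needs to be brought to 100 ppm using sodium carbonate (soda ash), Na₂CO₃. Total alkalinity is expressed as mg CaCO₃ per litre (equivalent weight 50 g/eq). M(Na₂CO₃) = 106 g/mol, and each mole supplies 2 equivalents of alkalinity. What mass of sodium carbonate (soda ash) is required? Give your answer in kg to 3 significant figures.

41.6 kg

Alkalinity to add: (100 − 34) = 66 mg/L as CaCO₃ × 595,000 L = 39,270 g as CaCO₃.
Equivalents: 39,270 g ÷ 50 g/eq = 785.4 eq.
Each mole of Na₂CO₃ supplies 2 eq, so 785.4 / 2 = 392.7 mol.
Mass: 392.7 mol × 106 g/mol = 41,630 g.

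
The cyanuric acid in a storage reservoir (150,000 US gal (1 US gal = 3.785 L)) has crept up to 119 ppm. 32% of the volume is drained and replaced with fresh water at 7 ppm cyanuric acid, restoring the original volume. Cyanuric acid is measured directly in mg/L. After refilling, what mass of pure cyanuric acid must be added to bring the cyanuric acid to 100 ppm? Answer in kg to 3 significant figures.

9.56 kg

Volume: 150,000 US gal × 3.785 L/gal = 567,750 L.
After draining 32% and refilling: 119 × 0.68 + 7 × 0.32 = 83.16 ppm.
Deficit to target: 100 − 83.16 = 16.84 mg/L.
Mass: 16.84 mg/L × 567,750 L = 9561 g cyanuric acid.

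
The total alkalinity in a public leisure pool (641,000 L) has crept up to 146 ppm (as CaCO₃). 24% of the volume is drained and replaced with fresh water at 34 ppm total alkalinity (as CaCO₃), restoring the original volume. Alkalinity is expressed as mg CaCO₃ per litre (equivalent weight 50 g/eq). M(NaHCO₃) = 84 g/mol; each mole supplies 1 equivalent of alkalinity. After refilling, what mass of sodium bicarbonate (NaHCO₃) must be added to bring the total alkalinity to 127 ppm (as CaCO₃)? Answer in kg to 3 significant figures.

After draining 24% and refilling: 146 × 0.76 + 34 × 0.24 = 119.12 ppm.
Deficit to target: 127 − 119.12 = 7.88 mg/L.
As CaCO₃: 7.88 mg/L × 641,000 L = 5051 g; ÷ 50 g/eq ÷ 1 = 101 mol NaHCO₃.
Mass: 101 × 84 = 8486 g.

8.49 kg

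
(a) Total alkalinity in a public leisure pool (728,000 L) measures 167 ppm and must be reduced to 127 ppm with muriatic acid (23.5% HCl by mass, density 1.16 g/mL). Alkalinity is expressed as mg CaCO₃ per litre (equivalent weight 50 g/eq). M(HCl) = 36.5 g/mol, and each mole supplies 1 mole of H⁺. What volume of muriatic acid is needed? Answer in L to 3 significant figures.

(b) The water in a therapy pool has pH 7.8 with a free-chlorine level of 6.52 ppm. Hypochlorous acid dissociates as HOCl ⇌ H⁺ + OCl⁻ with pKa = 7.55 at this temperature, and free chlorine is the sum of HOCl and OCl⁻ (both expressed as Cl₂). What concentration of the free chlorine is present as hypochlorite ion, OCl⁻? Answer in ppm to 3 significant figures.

(a) Alkalinity to neutralize: (167 − 127) = 40 mg/L as CaCO₃ × 728,000 L = 29,120 g as CaCO₃.
(a) Equivalents of H⁺ required: 29,120 ÷ 50 g/eq = 582.4 eq = 582.4 mol HCl.
(a) Mass of HCl: 582.4 × 36.5 = 21,260 g.
(a) Mass of 23.5% solution: 21,260 / 0.235 = 90,460 g.
(a) Volume: 90,460 g ÷ 1.16 g/mL = 77,980 mL.

(b) [OCl⁻]/[HOCl] = 10^(pH − pKa) = 10^(7.8 − 7.55) = 10^0.25 = 1.778.
(b) Fraction as HOCl = 1 / (1 + 1.778) = 0.3599.
(b) OCl⁻ = (1 − 0.3599) × 6.52 ppm = 4.173 ppm.

(a) 78.0 L; (b) 4.17 ppm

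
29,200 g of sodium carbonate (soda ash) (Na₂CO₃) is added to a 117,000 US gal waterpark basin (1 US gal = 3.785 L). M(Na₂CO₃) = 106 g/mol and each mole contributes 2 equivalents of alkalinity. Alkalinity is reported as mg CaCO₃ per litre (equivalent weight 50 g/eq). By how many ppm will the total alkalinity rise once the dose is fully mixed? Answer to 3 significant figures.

Volume: 117,000 US gal × 3.785 L/gal = 442,845 L.
Moles of Na₂CO₃: 29,200 g ÷ 106 g/mol = 275.5 mol → 550.9 eq of alkalinity.
As CaCO₃: 550.9 eq × 50 g/eq = 27,550 g.
Rise: 27,550 g / 442,845 L × 1000 = 62.2 mg/L.

62.2 ppm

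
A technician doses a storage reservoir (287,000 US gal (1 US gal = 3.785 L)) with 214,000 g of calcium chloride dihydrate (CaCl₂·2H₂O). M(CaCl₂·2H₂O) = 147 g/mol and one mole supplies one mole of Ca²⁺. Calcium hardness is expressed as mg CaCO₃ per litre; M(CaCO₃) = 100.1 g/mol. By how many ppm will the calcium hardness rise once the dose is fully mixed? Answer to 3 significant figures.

134 ppm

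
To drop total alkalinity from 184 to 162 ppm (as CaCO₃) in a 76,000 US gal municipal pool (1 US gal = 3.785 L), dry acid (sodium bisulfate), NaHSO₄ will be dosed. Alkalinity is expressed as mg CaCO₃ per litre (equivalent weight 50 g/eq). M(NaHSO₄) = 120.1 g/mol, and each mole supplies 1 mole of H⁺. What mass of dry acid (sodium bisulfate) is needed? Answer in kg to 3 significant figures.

15.2 kg

Volume: 76,000 US gal × 3.785 L/gal = 287,660 L.
Alkalinity to neutralize: (184 − 162) = 22 mg/L as CaCO₃ × 287,660 L = 6329 g as CaCO₃.
Equivalents of H⁺ required: 6329 ÷ 50 g/eq = 126.6 eq = 126.6 mol NaHSO₄.
Mass of NaHSO₄: 126.6 × 120.1 = 15,200 g.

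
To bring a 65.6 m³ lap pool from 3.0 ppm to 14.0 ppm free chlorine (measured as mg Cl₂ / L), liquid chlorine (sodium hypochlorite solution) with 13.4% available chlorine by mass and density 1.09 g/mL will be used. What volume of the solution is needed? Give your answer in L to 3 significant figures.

4.94 L

Volume: 65.6 m³ = 65,600 L.
Chlorine deficit: 14.0 − 3.0 = 11 ppm = 11 mg/L as Cl₂.
Cl₂ equivalent needed: 11 mg/L × 65,600 L = 721,600 mg = 721.6 g.
Product at 13.4% available chlorine: 721.6 / 0.134 = 5385 g.
Volume at density 1.09 g/mL: 5385 g ÷ 1.09 g/mL = 4940 mL.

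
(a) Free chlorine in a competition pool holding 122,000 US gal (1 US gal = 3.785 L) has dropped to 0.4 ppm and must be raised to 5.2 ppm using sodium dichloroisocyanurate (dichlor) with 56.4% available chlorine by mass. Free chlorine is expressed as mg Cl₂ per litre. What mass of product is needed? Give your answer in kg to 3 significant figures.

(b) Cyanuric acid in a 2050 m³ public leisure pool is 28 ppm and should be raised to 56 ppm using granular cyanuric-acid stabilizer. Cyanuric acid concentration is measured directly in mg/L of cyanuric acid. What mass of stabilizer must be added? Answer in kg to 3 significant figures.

(a) Volume: 122,000 US gal × 3.785 L/gal = 461,770 L.
(a) Chlorine deficit: 5.2 − 0.4 = 4.8 ppm = 4.8 mg/L as Cl₂.
(a) Cl₂ equivalent needed: 4.8 mg/L × 461,770 L = 2,216,000 mg = 2216 g.
(a) Product at 56.4% available chlorine: 2216 / 0.564 = 3930 g.

(b) Volume: 2050 m³ = 2,050,000 L.
(b) CYA to add: (56 − 28) = 28 mg/L × 2,050,000 L = 57,400 g cyanuric acid.

(a) 3.93 kg; (b) 57.4 kg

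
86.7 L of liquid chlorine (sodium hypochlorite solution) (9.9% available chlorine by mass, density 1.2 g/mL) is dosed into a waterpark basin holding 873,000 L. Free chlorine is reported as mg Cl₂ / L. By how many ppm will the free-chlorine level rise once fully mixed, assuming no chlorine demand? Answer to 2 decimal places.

11.80 ppm

Mass of solution: 86.7 L × 1000 mL/L × 1.2 g/mL = 104,000 g.
Available chlorine delivered: 104,000 g × 0.099 = 10,300 g as Cl₂.
Concentration rise: 10,300 g / 873,000 L = 11.8 mg/L = 11.80 ppm.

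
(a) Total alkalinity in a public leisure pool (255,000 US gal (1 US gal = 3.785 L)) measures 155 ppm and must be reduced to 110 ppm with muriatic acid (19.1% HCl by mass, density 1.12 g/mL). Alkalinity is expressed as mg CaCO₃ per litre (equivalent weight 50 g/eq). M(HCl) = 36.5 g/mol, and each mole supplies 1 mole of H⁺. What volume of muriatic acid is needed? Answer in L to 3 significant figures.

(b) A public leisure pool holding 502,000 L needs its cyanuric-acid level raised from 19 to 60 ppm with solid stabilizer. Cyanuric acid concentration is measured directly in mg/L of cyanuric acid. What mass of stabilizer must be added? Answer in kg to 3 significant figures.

(a) Volume: 255,000 US gal × 3.785 L/gal = 965,175 L.
(a) Alkalinity to neutralize: (155 − 110) = 45 mg/L as CaCO₃ × 965,175 L = 43,430 g as CaCO₃.
(a) Equivalents of H⁺ required: 43,430 ÷ 50 g/eq = 868.7 eq = 868.7 mol HCl.
(a) Mass of HCl: 868.7 × 36.5 = 31,710 g.
(a) Mass of 19.1% solution: 31,710 / 0.191 = 166,000 g.
(a) Volume: 166,000 g ÷ 1.12 g/mL = 148,200 mL.

(b) CYA to add: (60 − 19) = 41 mg/L × 502,000 L = 20,580 g cyanuric acid.

(a) 148 L; (b) 20.6 kg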